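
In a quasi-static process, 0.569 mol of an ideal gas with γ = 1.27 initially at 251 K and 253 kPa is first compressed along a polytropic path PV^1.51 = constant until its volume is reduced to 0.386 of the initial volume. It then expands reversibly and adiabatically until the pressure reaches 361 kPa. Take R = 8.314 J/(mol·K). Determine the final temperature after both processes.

324 K

V₁ = nRT₁/P₁ = 0.569×8.314×251/253 = 4.69 L.
Step 1 — Polytropic n=1.51: T₂ = T₁(V₁/V₂)^(n−1) = 251×(2.59)^0.51 = 408 K; P₂ = P₁(V₁/V₂)^n = 1070 kPa.
W = (P₁V₁−P₂V₂)/(n−1) = (253×4.69−1070×1.81)/0.51 = -1460 J.
ΔU = nCvΔT = 0.569×30.8×(408−251) = 2750 J.
Q = ΔU + W = 1290 J.
State after step 1: P = 1070 kPa, V = 1.81 L, T = 408 K.
Step 2 — Adiabatic: T₂/T₁ = (P₂/P₁)^((γ−1)/γ) ⇒ T₂ = 408×(0.339)^0.213 = 324 K; V₂ = 4.25 L.
ΔU = nCvΔT = 0.569×30.8×(324−408) = -1470 J.
Q = 0 for an adiabatic process, so W = −ΔU = 1470 J.
Net over both steps: W = 13.3 J, Q = 1290 J, ΔU = 1280 J.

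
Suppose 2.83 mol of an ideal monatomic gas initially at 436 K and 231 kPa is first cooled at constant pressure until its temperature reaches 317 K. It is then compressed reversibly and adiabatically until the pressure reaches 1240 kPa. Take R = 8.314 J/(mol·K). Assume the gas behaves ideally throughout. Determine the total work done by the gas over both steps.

-13500 J

V₁ = nRT₁/P₁ = 2.83×8.314×436/231 = 44.4 L.
Step 1 — Isobaric: P stays 231 kPa; V/T = const ⇒ T₂ = 317 K, V₂ = 32.3 L.
W = PΔV = 231×(32.3−44.4) kPa·L = -2800 J.
ΔU = nCvΔT = 2.83×12.5×(317−436) = -4200 J.
Q = ΔU + W = nCpΔT = -7000 J.
State after step 1: P = 231 kPa, V = 32.3 L, T = 317 K.
Step 2 — Adiabatic: T₂/T₁ = (P₂/P₁)^((γ−1)/γ) ⇒ T₂ = 317×(5.37)^0.400 = 621 K; V₂ = 11.8 L.
ΔU = nCvΔT = 2.83×12.5×(621−317) = 10700 J.
Q = 0 for an adiabatic process, so W = −ΔU = -10700 J.
Net over both steps: W = -13500 J, Q = -7000 J, ΔU = 6520 J.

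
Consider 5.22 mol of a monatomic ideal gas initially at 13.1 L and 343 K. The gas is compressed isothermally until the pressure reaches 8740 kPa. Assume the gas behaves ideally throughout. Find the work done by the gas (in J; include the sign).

-30400 J

P₁ = nRT₁/V₁ = 5.22×8.314×343/13.1 = 1140 kPa.
Isothermal: T stays 343 K; PV = const ⇒ V₂ = 1.70 L, P₂ = 8740 kPa.
W = nRT ln(V₂/V₁) = 5.22×8.314×343×ln(0.130) = -30400 J.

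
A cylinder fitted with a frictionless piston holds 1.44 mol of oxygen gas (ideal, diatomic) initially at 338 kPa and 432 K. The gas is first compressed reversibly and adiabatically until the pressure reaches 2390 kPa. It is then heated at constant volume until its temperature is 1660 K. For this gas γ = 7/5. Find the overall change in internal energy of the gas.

36800 J

V₁ = nRT₁/P₁ = 1.44×8.314×432/338 = 15.3 L.
Step 1 — Adiabatic: T₂/T₁ = (P₂/P₁)^((γ−1)/γ) ⇒ T₂ = 432×(7.07)^0.286 = 755 K; V₂ = 3.78 L.
ΔU = nCvΔT = 1.44×20.8×(755−432) = 9680 J.
Q = 0 for an adiabatic process, so W = −ΔU = -9680 J.
State after step 1: P = 2390 kPa, V = 3.78 L, T = 755 K.
Step 2 — Isochoric: V stays 3.78 L; P/T = const ⇒ T₂ = 1660 K, P₂ = 5250 kPa.
W = 0 (no volume change).
ΔU = nCvΔT = 1.44×20.8×(1660−755) = 27100 J.
Q = ΔU = 27100 J.
Net over both steps: W = -9680 J, Q = 27100 J, ΔU = 36800 J.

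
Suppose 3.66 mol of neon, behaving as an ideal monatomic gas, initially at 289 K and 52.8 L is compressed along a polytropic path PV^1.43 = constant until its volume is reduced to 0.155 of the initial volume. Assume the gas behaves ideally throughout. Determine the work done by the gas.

-25100 J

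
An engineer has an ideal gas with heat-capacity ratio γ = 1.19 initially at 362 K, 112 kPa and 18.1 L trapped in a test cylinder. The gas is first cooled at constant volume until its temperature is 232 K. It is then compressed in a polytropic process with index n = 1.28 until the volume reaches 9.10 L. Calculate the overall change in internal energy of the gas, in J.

n = P₁V₁/(RT₁) = 112×18.1/(8.314×362) = 0.674 mol.
Step 1 — Isochoric: V stays 18.1 L; P/T = const ⇒ T₂ = 232 K, P₂ = 71.8 kPa.
W = 0 (no volume change).
ΔU = nCvΔT = 0.674×43.8×(232−362) = -3830 J.
Q = ΔU = -3830 J.
State after step 1: P = 71.8 kPa, V = 18.1 L, T = 232 K.
Step 2 — Polytropic n=1.28: T₂ = T₁(V₁/V₂)^(n−1) = 232×(1.99)^0.28 = 281 K; P₂ = P₁(V₁/V₂)^n = 173 kPa.
W = (P₁V₁−P₂V₂)/(n−1) = (71.8×18.1−173×9.10)/0.28 = -985 J.
ΔU = nCvΔT = 0.674×43.8×(281−232) = 1450 J.
Q = ΔU + W = 467 J.
Net over both steps: W = -985 J, Q = -3360 J, ΔU = -2380 J.

-2380 J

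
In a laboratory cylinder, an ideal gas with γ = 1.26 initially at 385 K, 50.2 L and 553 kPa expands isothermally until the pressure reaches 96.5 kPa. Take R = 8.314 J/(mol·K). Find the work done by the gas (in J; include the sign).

n = P₁V₁/(RT₁) = 553×50.2/(8.314×385) = 8.67 mol.
Isothermal: T stays 385 K; PV = const ⇒ V₂ = 288 L, P₂ = 96.5 kPa.
W = nRT ln(V₂/V₁) = 8.67×8.314×385×ln(5.73) = 48500 J.

48500 J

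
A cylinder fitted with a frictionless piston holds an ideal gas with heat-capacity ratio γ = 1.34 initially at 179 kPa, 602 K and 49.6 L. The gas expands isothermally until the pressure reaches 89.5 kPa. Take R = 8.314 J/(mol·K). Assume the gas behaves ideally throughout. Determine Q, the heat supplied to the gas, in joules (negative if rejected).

n = P₁V₁/(RT₁) = 179×49.6/(8.314×602) = 1.77 mol.
Isothermal: T stays 602 K; PV = const ⇒ V₂ = 99.2 L, P₂ = 89.5 kPa.
ΔU = 0 (ideal gas, T constant).
W = nRT ln(V₂/V₁) = 1.77×8.314×602×ln(2.00) = 6150 J.
Q = ΔU + W = 6150 J.

6150 J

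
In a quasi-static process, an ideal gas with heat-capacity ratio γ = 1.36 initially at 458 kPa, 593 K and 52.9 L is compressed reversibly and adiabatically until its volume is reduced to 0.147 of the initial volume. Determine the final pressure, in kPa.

Adiabatic: TV^(γ−1) = const ⇒ T₂ = 593×(6.80)^0.360 = 1180 K; PV^γ = const ⇒ P₂ = 6210 kPa.

6210 kPa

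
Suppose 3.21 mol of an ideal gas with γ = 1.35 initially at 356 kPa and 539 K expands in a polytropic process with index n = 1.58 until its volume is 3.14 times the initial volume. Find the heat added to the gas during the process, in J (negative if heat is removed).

V₁ = nRT₁/P₁ = 3.21×8.314×539/356 = 40.4 L.
Polytropic n=1.58: T₂ = T₁(V₁/V₂)^(n−1) = 539×(0.318)^0.58 = 278 K; P₂ = P₁(V₁/V₂)^n = 58.4 kPa.
W = (P₁V₁−P₂V₂)/(n−1) = (356×40.4−58.4×127)/0.58 = 12000 J.
ΔU = nCvΔT = 3.21×23.8×(278−539) = -19900 J.
Q = ΔU + W = -7910 J.

-7910 J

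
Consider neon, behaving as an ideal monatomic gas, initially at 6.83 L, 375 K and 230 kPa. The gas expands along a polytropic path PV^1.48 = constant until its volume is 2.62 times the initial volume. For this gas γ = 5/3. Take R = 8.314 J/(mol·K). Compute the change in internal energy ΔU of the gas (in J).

n = P₁V₁/(RT₁) = 230×6.83/(8.314×375) = 0.504 mol.
Polytropic n=1.48: T₂ = T₁(V₁/V₂)^(n−1) = 375×(0.382)^0.48 = 236 K; P₂ = P₁(V₁/V₂)^n = 55.3 kPa.
For an ideal gas ΔU = nCvΔT with Cv = (3/2)R = 12.5 J/(mol·K).
ΔU = 0.504×12.5×(236−375) = -872 J.

-872 J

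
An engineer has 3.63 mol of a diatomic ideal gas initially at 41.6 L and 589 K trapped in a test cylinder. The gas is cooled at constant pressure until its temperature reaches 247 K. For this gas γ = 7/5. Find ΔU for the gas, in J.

-25800 J

P₁ = nRT₁/V₁ = 3.63×8.314×589/41.6 = 427 kPa.
Isobaric: P stays 427 kPa; V/T = const ⇒ T₂ = 247 K, V₂ = 17.4 L.
For an ideal gas ΔU = nCvΔT with Cv = (5/2)R = 20.8 J/(mol·K).
ΔU = 3.63×20.8×(247−589) = -25800 J.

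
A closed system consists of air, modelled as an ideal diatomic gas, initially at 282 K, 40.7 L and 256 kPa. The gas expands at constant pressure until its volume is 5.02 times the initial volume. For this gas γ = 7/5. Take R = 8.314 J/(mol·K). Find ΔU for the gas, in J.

105000 J

n = P₁V₁/(RT₁) = 256×40.7/(8.314×282) = 4.44 mol.
Isobaric: P stays 256 kPa; V/T = const ⇒ T₂ = 1420 K, V₂ = 204 L.
For an ideal gas ΔU = nCvΔT with Cv = (5/2)R = 20.8 J/(mol·K).
ΔU = 4.44×20.8×(1420−282) = 105000 J.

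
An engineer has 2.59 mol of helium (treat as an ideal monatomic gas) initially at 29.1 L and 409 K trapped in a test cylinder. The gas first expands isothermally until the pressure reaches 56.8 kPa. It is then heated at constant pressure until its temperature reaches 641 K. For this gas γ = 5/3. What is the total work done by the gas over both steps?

19700 J

P₁ = nRT₁/V₁ = 2.59×8.314×409/29.1 = 303 kPa.
Step 1 — Isothermal: T stays 409 K; PV = const ⇒ V₂ = 155 L, P₂ = 56.8 kPa.
ΔU = 0 (ideal gas, T constant).
W = nRT ln(V₂/V₁) = 2.59×8.314×409×ln(5.33) = 14700 J.
Q = ΔU + W = 14700 J.
State after step 1: P = 56.8 kPa, V = 155 L, T = 409 K.
Step 2 — Isobaric: P stays 56.8 kPa; V/T = const ⇒ T₂ = 641 K, V₂ = 243 L.
W = PΔV = 56.8×(243−155) kPa·L = 5000 J.
ΔU = nCvΔT = 2.59×12.5×(641−409) = 7490 J.
Q = ΔU + W = nCpΔT = 12500 J.
Net over both steps: W = 19700 J, Q = 27200 J, ΔU = 7490 J.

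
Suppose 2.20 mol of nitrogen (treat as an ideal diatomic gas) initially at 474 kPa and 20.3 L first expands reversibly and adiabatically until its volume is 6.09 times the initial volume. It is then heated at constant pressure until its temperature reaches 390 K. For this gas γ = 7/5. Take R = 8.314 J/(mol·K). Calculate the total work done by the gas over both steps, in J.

T₁ = P₁V₁/(nR) = 474×20.3/(2.20×8.314) = 526 K.
Step 1 — Adiabatic: TV^(γ−1) = const ⇒ T₂ = 526×(0.164)^0.400 = 255 K; PV^γ = const ⇒ P₂ = 37.8 kPa.
ΔU = nCvΔT = 2.20×20.8×(255−526) = -12400 J.
Q = 0 for an adiabatic process, so W = −ΔU = 12400 J.
State after step 1: P = 37.8 kPa, V = 124 L, T = 255 K.
Step 2 — Isobaric: P stays 37.8 kPa; V/T = const ⇒ T₂ = 390 K, V₂ = 189 L.
W = PΔV = 37.8×(189−124) kPa·L = 2460 J.
ΔU = nCvΔT = 2.20×20.8×(390−255) = 6160 J.
Q = ΔU + W = nCpΔT = 8620 J.
Net over both steps: W = 14800 J, Q = 8620 J, ΔU = -6220 J.

14800 J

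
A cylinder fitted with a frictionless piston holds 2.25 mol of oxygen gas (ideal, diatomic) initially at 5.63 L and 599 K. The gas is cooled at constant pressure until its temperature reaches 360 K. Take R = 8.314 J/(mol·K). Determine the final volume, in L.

3.38 L

P₁ = nRT₁/V₁ = 2.25×8.314×599/5.63 = 1990 kPa.
Isobaric: P stays 1990 kPa; V/T = const ⇒ T₂ = 360 K, V₂ = 3.38 L.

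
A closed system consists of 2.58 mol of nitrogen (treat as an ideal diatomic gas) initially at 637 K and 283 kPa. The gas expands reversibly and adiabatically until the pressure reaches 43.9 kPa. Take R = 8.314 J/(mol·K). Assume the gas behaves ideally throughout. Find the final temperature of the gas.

V₁ = nRT₁/P₁ = 2.58×8.314×637/283 = 48.3 L.
Adiabatic: T₂/T₁ = (P₂/P₁)^((γ−1)/γ) ⇒ T₂ = 637×(0.155)^0.286 = 374 K; V₂ = 183 L.

374 K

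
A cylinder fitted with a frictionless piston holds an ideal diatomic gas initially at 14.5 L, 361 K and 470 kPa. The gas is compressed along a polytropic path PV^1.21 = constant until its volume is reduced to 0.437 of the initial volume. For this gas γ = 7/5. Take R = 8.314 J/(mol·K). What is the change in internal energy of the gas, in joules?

3230 J

n = P₁V₁/(RT₁) = 470×14.5/(8.314×361) = 2.27 mol.
Polytropic n=1.21: T₂ = T₁(V₁/V₂)^(n−1) = 361×(2.29)^0.21 = 430 K; P₂ = P₁(V₁/V₂)^n = 1280 kPa.
For an ideal gas ΔU = nCvΔT with Cv = (5/2)R = 20.8 J/(mol·K).
ΔU = 2.27×20.8×(430−361) = 3230 J.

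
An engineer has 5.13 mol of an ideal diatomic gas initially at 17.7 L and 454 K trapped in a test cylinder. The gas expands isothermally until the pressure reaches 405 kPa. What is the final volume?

P₁ = nRT₁/V₁ = 5.13×8.314×454/17.7 = 1090 kPa.
Isothermal: T stays 454 K; PV = const ⇒ V₂ = 47.8 L, P₂ = 405 kPa.

47.8 L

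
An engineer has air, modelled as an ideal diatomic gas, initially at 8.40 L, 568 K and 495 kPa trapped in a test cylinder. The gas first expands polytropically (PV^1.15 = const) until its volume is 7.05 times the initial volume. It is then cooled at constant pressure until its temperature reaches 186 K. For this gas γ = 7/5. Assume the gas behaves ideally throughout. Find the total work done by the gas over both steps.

n = P₁V₁/(RT₁) = 495×8.40/(8.314×568) = 0.880 mol.
Step 1 — Polytropic n=1.15: T₂ = T₁(V₁/V₂)^(n−1) = 568×(0.142)^0.15 = 424 K; P₂ = P₁(V₁/V₂)^n = 52.4 kPa.
W = (P₁V₁−P₂V₂)/(n−1) = (495×8.40−52.4×59.2)/0.15 = 7040 J.
ΔU = nCvΔT = 0.880×20.8×(424−568) = -2640 J.
Q = ΔU + W = 4400 J.
State after step 1: P = 52.4 kPa, V = 59.2 L, T = 424 K.
Step 2 — Isobaric: P stays 52.4 kPa; V/T = const ⇒ T₂ = 186 K, V₂ = 26.0 L.
W = PΔV = 52.4×(26.0−59.2) kPa·L = -1740 J.
ΔU = nCvΔT = 0.880×20.8×(186−424) = -4350 J.
Q = ΔU + W = nCpΔT = -6090 J.
Net over both steps: W = 5300 J, Q = -1690 J, ΔU = -6990 J.

5300 J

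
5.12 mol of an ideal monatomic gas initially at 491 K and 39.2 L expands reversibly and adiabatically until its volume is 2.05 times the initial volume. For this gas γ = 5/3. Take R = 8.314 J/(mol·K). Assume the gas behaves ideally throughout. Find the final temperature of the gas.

P₁ = nRT₁/V₁ = 5.12×8.314×491/39.2 = 533 kPa.
Adiabatic: TV^(γ−1) = const ⇒ T₂ = 491×(0.488)^0.667 = 304 K; PV^γ = const ⇒ P₂ = 161 kPa.

304 K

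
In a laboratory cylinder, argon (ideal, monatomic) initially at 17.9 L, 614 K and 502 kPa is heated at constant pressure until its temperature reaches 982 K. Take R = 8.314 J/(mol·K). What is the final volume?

Isobaric: P stays 502 kPa; V/T = const ⇒ T₂ = 982 K, V₂ = 28.6 L.

28.6 L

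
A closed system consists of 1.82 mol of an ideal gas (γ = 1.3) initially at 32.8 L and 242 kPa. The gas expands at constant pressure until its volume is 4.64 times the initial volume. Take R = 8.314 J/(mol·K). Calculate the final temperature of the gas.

2430 K

T₁ = P₁V₁/(nR) = 242×32.8/(1.82×8.314) = 525 K.
Isobaric: P stays 242 kPa; V/T = const ⇒ T₂ = 2430 K, V₂ = 152 L.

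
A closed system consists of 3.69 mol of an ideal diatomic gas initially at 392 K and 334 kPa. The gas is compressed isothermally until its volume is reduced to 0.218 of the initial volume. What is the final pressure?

V₁ = nRT₁/P₁ = 3.69×8.314×392/334 = 36.0 L.
Isothermal: T stays 392 K; PV = const ⇒ V₂ = 7.85 L, P₂ = 1530 kPa.

1530 kPa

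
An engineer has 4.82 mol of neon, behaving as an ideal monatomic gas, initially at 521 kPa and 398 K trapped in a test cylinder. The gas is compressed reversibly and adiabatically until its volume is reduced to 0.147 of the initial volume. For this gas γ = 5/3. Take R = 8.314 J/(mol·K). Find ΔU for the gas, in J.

62000 J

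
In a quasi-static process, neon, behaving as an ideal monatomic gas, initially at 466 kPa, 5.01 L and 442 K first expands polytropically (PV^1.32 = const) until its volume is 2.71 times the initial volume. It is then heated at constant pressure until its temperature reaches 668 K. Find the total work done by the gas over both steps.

n = P₁V₁/(RT₁) = 466×5.01/(8.314×442) = 0.635 mol.
Step 1 — Polytropic n=1.32: T₂ = T₁(V₁/V₂)^(n−1) = 442×(0.369)^0.32 = 321 K; P₂ = P₁(V₁/V₂)^n = 125 kPa.
W = (P₁V₁−P₂V₂)/(n−1) = (466×5.01−125×13.6)/0.32 = 1990 J.
ΔU = nCvΔT = 0.635×12.5×(321−442) = -957 J.
Q = ΔU + W = 1040 J.
State after step 1: P = 125 kPa, V = 13.6 L, T = 321 K.
Step 2 — Isobaric: P stays 125 kPa; V/T = const ⇒ T₂ = 668 K, V₂ = 28.2 L.
W = PΔV = 125×(28.2−13.6) kPa·L = 1830 J.
ΔU = nCvΔT = 0.635×12.5×(668−321) = 2750 J.
Q = ΔU + W = nCpΔT = 4580 J.
Net over both steps: W = 3820 J, Q = 5610 J, ΔU = 1790 J.

3820 J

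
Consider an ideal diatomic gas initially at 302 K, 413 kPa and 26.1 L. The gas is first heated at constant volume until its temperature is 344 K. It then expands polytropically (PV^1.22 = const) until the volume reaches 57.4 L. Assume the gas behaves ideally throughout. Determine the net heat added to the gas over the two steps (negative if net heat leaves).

7750 J

n = P₁V₁/(RT₁) = 413×26.1/(8.314×302) = 4.29 mol.
Step 1 — Isochoric: V stays 26.1 L; P/T = const ⇒ T₂ = 344 K, P₂ = 470 kPa.
W = 0 (no volume change).
ΔU = nCvΔT = 4.29×20.8×(344−302) = 3750 J.
Q = ΔU = 3750 J.
State after step 1: P = 470 kPa, V = 26.1 L, T = 344 K.
Step 2 — Polytropic n=1.22: T₂ = T₁(V₁/V₂)^(n−1) = 344×(0.455)^0.22 = 289 K; P₂ = P₁(V₁/V₂)^n = 180 kPa.
W = (P₁V₁−P₂V₂)/(n−1) = (470×26.1−180×57.4)/0.22 = 8880 J.
ΔU = nCvΔT = 4.29×20.8×(289−344) = -4890 J.
Q = ΔU + W = 4000 J.
Net over both steps: W = 8880 J, Q = 7750 J, ΔU = -1140 J.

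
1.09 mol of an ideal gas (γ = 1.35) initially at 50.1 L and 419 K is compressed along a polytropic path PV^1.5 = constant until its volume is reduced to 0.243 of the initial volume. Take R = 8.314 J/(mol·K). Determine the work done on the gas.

7810 J

P₁ = nRT₁/V₁ = 1.09×8.314×419/50.1 = 75.8 kPa.
Polytropic n=1.5: T₂ = T₁(V₁/V₂)^(n−1) = 419×(4.12)^0.50 = 850 K; P₂ = P₁(V₁/V₂)^n = 633 kPa.
W = (P₁V₁−P₂V₂)/(n−1) = (75.8×50.1−633×12.2)/0.50 = -7810 J.
Work done on the gas = −W_by = 7810 J.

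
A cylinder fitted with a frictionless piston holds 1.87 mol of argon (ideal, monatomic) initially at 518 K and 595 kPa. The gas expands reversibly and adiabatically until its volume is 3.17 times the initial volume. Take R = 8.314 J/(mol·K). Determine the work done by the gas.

6480 J

V₁ = nRT₁/P₁ = 1.87×8.314×518/595 = 13.5 L.
Adiabatic: TV^(γ−1) = const ⇒ T₂ = 518×(0.315)^0.667 = 240 K; PV^γ = const ⇒ P₂ = 87.0 kPa.
ΔU = nCvΔT = 1.87×12.5×(240−518) = -6480 J.
Q = 0 for an adiabatic process, so W = −ΔU = 6480 J.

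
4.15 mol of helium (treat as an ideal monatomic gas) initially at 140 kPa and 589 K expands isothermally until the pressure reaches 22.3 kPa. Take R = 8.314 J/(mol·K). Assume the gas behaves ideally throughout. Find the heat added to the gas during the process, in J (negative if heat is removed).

37300 J

V₁ = nRT₁/P₁ = 4.15×8.314×589/140 = 145 L.
Isothermal: T stays 589 K; PV = const ⇒ V₂ = 911 L, P₂ = 22.3 kPa.
ΔU = 0 (ideal gas, T constant).
W = nRT ln(V₂/V₁) = 4.15×8.314×589×ln(6.28) = 37300 J.
Q = ΔU + W = 37300 J.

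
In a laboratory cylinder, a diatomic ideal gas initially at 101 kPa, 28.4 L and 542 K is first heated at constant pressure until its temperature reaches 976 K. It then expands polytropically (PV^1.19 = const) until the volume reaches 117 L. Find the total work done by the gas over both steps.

n = P₁V₁/(RT₁) = 101×28.4/(8.314×542) = 0.637 mol.
Step 1 — Isobaric: P stays 101 kPa; V/T = const ⇒ T₂ = 976 K, V₂ = 51.1 L.
W = PΔV = 101×(51.1−28.4) kPa·L = 2300 J.
ΔU = nCvΔT = 0.637×20.8×(976−542) = 5740 J.
Q = ΔU + W = nCpΔT = 8040 J.
State after step 1: P = 101 kPa, V = 51.1 L, T = 976 K.
Step 2 — Polytropic n=1.19: T₂ = T₁(V₁/V₂)^(n−1) = 976×(0.437)^0.19 = 834 K; P₂ = P₁(V₁/V₂)^n = 37.7 kPa.
W = (P₁V₁−P₂V₂)/(n−1) = (101×51.1−37.7×117)/0.19 = 3960 J.
ΔU = nCvΔT = 0.637×20.8×(834−976) = -1880 J.
Q = ΔU + W = 2080 J.
Net over both steps: W = 6250 J, Q = 10100 J, ΔU = 3860 J.

6250 J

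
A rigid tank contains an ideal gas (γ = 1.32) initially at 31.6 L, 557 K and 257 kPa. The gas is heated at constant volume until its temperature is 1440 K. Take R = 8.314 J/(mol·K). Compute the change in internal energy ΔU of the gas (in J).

n = P₁V₁/(RT₁) = 257×31.6/(8.314×557) = 1.75 mol.
Isochoric: V stays 31.6 L; P/T = const ⇒ T₂ = 1440 K, P₂ = 664 kPa.
For an ideal gas ΔU = nCvΔT with Cv = R/(γ−1) = 26.0 J/(mol·K).
ΔU = 1.75×26.0×(1440−557) = 40200 J.

40200 J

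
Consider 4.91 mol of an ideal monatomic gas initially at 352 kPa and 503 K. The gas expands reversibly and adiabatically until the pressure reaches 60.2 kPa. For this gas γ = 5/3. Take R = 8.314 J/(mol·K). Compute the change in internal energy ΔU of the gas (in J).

-15600 J

V₁ = nRT₁/P₁ = 4.91×8.314×503/352 = 58.3 L.
Adiabatic: T₂/T₁ = (P₂/P₁)^((γ−1)/γ) ⇒ T₂ = 503×(0.171)^0.400 = 248 K; V₂ = 168 L.
For an ideal gas ΔU = nCvΔT with Cv = (3/2)R = 12.5 J/(mol·K).
ΔU = 4.91×12.5×(248−503) = -15600 J.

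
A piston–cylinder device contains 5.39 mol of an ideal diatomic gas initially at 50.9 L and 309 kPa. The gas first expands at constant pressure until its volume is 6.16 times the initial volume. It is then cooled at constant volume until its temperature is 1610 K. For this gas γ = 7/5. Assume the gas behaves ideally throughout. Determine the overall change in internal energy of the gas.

141000 J

T₁ = P₁V₁/(nR) = 309×50.9/(5.39×8.314) = 351 K.
Step 1 — Isobaric: P stays 309 kPa; V/T = const ⇒ T₂ = 2160 K, V₂ = 314 L.
W = PΔV = 309×(314−50.9) kPa·L = 81200 J.
ΔU = nCvΔT = 5.39×20.8×(2160−351) = 203000 J.
Q = ΔU + W = nCpΔT = 284000 J.
State after step 1: P = 309 kPa, V = 314 L, T = 2160 K.
Step 2 — Isochoric: V stays 314 L; P/T = const ⇒ T₂ = 1610 K, P₂ = 230 kPa.
W = 0 (no volume change).
ΔU = nCvΔT = 5.39×20.8×(1610−2160) = -61800 J.
Q = ΔU = -61800 J.
Net over both steps: W = 81200 J, Q = 222000 J, ΔU = 141000 J.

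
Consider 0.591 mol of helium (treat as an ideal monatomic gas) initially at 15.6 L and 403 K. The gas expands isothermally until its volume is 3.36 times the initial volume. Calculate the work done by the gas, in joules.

P₁ = nRT₁/V₁ = 0.591×8.314×403/15.6 = 127 kPa.
Isothermal: T stays 403 K; PV = const ⇒ V₂ = 52.4 L, P₂ = 37.8 kPa.
W = nRT ln(V₂/V₁) = 0.591×8.314×403×ln(3.36) = 2400 J.

2400 J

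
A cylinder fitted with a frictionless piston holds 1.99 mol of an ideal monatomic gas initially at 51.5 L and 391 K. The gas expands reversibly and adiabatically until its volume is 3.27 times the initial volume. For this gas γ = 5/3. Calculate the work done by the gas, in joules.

5300 J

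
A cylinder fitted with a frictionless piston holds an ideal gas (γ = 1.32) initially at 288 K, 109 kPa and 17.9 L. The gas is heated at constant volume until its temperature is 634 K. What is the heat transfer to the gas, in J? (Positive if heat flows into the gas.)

7330 J

n = P₁V₁/(RT₁) = 109×17.9/(8.314×288) = 0.815 mol.
Isochoric: V stays 17.9 L; P/T = const ⇒ T₂ = 634 K, P₂ = 240 kPa.
W = 0 (no volume change).
ΔU = nCvΔT = 0.815×26.0×(634−288) = 7330 J.
Q = ΔU = 7330 J.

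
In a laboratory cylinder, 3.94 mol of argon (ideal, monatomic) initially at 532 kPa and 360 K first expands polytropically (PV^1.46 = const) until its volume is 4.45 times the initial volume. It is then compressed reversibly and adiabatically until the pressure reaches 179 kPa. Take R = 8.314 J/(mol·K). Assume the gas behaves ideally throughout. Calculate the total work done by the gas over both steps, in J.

7870 J

V₁ = nRT₁/P₁ = 3.94×8.314×360/532 = 22.2 L.
Step 1 — Polytropic n=1.46: T₂ = T₁(V₁/V₂)^(n−1) = 360×(0.225)^0.46 = 181 K; P₂ = P₁(V₁/V₂)^n = 60.2 kPa.
W = (P₁V₁−P₂V₂)/(n−1) = (532×22.2−60.2×98.6)/0.46 = 12700 J.
ΔU = nCvΔT = 3.94×12.5×(181−360) = -8790 J.
Q = ΔU + W = 3950 J.
State after step 1: P = 60.2 kPa, V = 98.6 L, T = 181 K.
Step 2 — Adiabatic: T₂/T₁ = (P₂/P₁)^((γ−1)/γ) ⇒ T₂ = 181×(2.98)^0.400 = 280 K; V₂ = 51.3 L.
ΔU = nCvΔT = 3.94×12.5×(280−181) = 4870 J.
Q = 0 for an adiabatic process, so W = −ΔU = -4870 J.
Net over both steps: W = 7870 J, Q = 3950 J, ΔU = -3920 J.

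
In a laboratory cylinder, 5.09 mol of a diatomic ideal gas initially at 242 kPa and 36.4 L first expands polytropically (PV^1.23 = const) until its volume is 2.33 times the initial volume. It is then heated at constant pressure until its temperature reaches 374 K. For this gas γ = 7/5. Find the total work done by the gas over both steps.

T₁ = P₁V₁/(nR) = 242×36.4/(5.09×8.314) = 208 K.
Step 1 — Polytropic n=1.23: T₂ = T₁(V₁/V₂)^(n−1) = 208×(0.429)^0.23 = 171 K; P₂ = P₁(V₁/V₂)^n = 85.5 kPa.
W = (P₁V₁−P₂V₂)/(n−1) = (242×36.4−85.5×84.8)/0.23 = 6770 J.
ΔU = nCvΔT = 5.09×20.8×(171−208) = -3890 J.
Q = ΔU + W = 2880 J.
State after step 1: P = 85.5 kPa, V = 84.8 L, T = 171 K.
Step 2 — Isobaric: P stays 85.5 kPa; V/T = const ⇒ T₂ = 374 K, V₂ = 185 L.
W = PΔV = 85.5×(185−84.8) kPa·L = 8580 J.
ΔU = nCvΔT = 5.09×20.8×(374−171) = 21400 J.
Q = ΔU + W = nCpΔT = 30000 J.
Net over both steps: W = 15300 J, Q = 32900 J, ΔU = 17500 J.

15300 J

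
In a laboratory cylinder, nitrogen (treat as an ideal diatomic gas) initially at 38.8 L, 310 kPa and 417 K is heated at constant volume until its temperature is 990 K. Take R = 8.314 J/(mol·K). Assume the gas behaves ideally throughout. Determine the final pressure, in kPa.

Isochoric: V stays 38.8 L; P/T = const ⇒ T₂ = 990 K, P₂ = 736 kPa.

736 kPa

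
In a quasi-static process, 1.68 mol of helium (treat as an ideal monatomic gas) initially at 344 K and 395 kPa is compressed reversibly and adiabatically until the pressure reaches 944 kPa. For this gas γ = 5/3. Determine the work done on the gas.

V₁ = nRT₁/P₁ = 1.68×8.314×344/395 = 12.2 L.
Adiabatic: T₂/T₁ = (P₂/P₁)^((γ−1)/γ) ⇒ T₂ = 344×(2.39)^0.400 = 487 K; V₂ = 7.21 L.
ΔU = nCvΔT = 1.68×12.5×(487−344) = 3000 J.
Q = 0 for an adiabatic process, so W = −ΔU = -3000 J.
Work done on the gas = −W_by = 3000 J.

3000 J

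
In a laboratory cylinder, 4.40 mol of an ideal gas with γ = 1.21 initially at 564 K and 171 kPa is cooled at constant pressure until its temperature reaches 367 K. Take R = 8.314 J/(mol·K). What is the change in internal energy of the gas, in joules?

-34300 J

V₁ = nRT₁/P₁ = 4.40×8.314×564/171 = 121 L.
Isobaric: P stays 171 kPa; V/T = const ⇒ T₂ = 367 K, V₂ = 78.5 L.
For an ideal gas ΔU = nCvΔT with Cv = R/(γ−1) = 39.6 J/(mol·K).
ΔU = 4.40×39.6×(367−564) = -34300 J.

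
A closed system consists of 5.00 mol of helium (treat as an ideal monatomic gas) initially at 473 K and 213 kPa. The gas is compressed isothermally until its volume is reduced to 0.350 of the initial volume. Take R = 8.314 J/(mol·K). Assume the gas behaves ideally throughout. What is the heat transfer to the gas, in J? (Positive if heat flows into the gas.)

V₁ = nRT₁/P₁ = 5.00×8.314×473/213 = 92.3 L.
Isothermal: T stays 473 K; PV = const ⇒ V₂ = 32.3 L, P₂ = 609 kPa.
ΔU = 0 (ideal gas, T constant).
W = nRT ln(V₂/V₁) = 5.00×8.314×473×ln(0.350) = -20600 J.
Q = ΔU + W = -20600 J.

-20600 J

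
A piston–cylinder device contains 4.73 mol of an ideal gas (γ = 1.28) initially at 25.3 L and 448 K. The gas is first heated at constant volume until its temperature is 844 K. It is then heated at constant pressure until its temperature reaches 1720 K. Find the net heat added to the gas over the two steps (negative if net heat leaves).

P₁ = nRT₁/V₁ = 4.73×8.314×448/25.3 = 696 kPa.
Step 1 — Isochoric: V stays 25.3 L; P/T = const ⇒ T₂ = 844 K, P₂ = 1310 kPa.
W = 0 (no volume change).
ΔU = nCvΔT = 4.73×29.7×(844−448) = 55600 J.
Q = ΔU = 55600 J.
State after step 1: P = 1310 kPa, V = 25.3 L, T = 844 K.
Step 2 — Isobaric: P stays 1310 kPa; V/T = const ⇒ T₂ = 1720 K, V₂ = 51.6 L.
W = PΔV = 1310×(51.6−25.3) kPa·L = 34400 J.
ΔU = nCvΔT = 4.73×29.7×(1720−844) = 123000 J.
Q = ΔU + W = nCpΔT = 157000 J.
Net over both steps: W = 34400 J, Q = 213000 J, ΔU = 179000 J.

213000 J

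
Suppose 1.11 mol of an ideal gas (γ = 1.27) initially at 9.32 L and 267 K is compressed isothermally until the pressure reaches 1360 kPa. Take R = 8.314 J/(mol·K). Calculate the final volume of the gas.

P₁ = nRT₁/V₁ = 1.11×8.314×267/9.32 = 264 kPa.
Isothermal: T stays 267 K; PV = const ⇒ V₂ = 1.81 L, P₂ = 1360 kPa.

1.81 L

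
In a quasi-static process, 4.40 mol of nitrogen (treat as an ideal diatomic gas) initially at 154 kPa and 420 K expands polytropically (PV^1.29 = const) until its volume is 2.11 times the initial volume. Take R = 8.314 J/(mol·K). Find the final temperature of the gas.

V₁ = nRT₁/P₁ = 4.40×8.314×420/154 = 99.8 L.
Polytropic n=1.29: T₂ = T₁(V₁/V₂)^(n−1) = 420×(0.474)^0.29 = 338 K; P₂ = P₁(V₁/V₂)^n = 58.8 kPa.

338 K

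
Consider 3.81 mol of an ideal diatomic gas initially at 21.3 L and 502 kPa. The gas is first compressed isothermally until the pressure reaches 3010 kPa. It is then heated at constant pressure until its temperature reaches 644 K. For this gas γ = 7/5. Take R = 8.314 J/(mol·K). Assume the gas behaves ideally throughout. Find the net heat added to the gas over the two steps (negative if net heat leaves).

14800 J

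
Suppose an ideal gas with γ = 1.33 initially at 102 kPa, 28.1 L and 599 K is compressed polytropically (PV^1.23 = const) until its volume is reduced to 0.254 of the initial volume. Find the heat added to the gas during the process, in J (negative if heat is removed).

-1400 J

n = P₁V₁/(RT₁) = 102×28.1/(8.314×599) = 0.576 mol.
Polytropic n=1.23: T₂ = T₁(V₁/V₂)^(n−1) = 599×(3.94)^0.23 = 821 K; P₂ = P₁(V₁/V₂)^n = 550 kPa.
W = (P₁V₁−P₂V₂)/(n−1) = (102×28.1−550×7.14)/0.23 = -4620 J.
ΔU = nCvΔT = 0.576×25.2×(821−599) = 3220 J.
Q = ΔU + W = -1400 J.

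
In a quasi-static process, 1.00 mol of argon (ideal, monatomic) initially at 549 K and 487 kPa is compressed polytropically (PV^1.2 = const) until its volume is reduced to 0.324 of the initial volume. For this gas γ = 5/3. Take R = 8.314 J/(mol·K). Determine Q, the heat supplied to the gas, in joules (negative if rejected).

-4040 J

V₁ = nRT₁/P₁ = 1.00×8.314×549/487 = 9.37 L.
Polytropic n=1.2: T₂ = T₁(V₁/V₂)^(n−1) = 549×(3.09)^0.20 = 688 K; P₂ = P₁(V₁/V₂)^n = 1880 kPa.
W = (P₁V₁−P₂V₂)/(n−1) = (487×9.37−1880×3.04)/0.20 = -5770 J.
ΔU = nCvΔT = 1.00×12.5×(688−549) = 1730 J.
Q = ΔU + W = -4040 J.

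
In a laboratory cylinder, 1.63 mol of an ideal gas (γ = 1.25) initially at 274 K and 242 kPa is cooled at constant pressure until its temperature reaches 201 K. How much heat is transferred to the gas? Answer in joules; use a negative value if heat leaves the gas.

V₁ = nRT₁/P₁ = 1.63×8.314×274/242 = 15.3 L.
Isobaric: P stays 242 kPa; V/T = const ⇒ T₂ = 201 K, V₂ = 11.3 L.
W = PΔV = 242×(11.3−15.3) kPa·L = -989 J.
ΔU = nCvΔT = 1.63×33.3×(201−274) = -3960 J.
Q = ΔU + W = nCpΔT = -4950 J.

-4950 J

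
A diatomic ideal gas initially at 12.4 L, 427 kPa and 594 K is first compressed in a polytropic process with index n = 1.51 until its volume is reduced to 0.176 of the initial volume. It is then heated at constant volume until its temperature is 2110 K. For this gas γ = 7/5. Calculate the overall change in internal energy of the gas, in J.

33800 J

n = P₁V₁/(RT₁) = 427×12.4/(8.314×594) = 1.07 mol.
Step 1 — Polytropic n=1.51: T₂ = T₁(V₁/V₂)^(n−1) = 594×(5.68)^0.51 = 1440 K; P₂ = P₁(V₁/V₂)^n = 5880 kPa.
W = (P₁V₁−P₂V₂)/(n−1) = (427×12.4−5880×2.18)/0.51 = -14800 J.
ΔU = nCvΔT = 1.07×20.8×(1440−594) = 18900 J.
Q = ΔU + W = 4070 J.
State after step 1: P = 5880 kPa, V = 2.18 L, T = 1440 K.
Step 2 — Isochoric: V stays 2.18 L; P/T = const ⇒ T₂ = 2110 K, P₂ = 8620 kPa.
W = 0 (no volume change).
ΔU = nCvΔT = 1.07×20.8×(2110−1440) = 14900 J.
Q = ΔU = 14900 J.
Net over both steps: W = -14800 J, Q = 19000 J, ΔU = 33800 J.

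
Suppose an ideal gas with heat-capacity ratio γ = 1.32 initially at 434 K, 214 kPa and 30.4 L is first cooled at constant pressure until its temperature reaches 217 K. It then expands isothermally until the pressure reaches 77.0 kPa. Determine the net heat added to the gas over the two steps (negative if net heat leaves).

-10100 J

n = P₁V₁/(RT₁) = 214×30.4/(8.314×434) = 1.80 mol.
Step 1 — Isobaric: P stays 214 kPa; V/T = const ⇒ T₂ = 217 K, V₂ = 15.2 L.
W = PΔV = 214×(15.2−30.4) kPa·L = -3250 J.
ΔU = nCvΔT = 1.80×26.0×(217−434) = -10200 J.
Q = ΔU + W = nCpΔT = -13400 J.
State after step 1: P = 214 kPa, V = 15.2 L, T = 217 K.
Step 2 — Isothermal: T stays 217 K; PV = const ⇒ V₂ = 42.2 L, P₂ = 77.0 kPa.
ΔU = 0 (ideal gas, T constant).
W = nRT ln(V₂/V₁) = 1.80×8.314×217×ln(2.78) = 3320 J.
Q = ΔU + W = 3320 J.
Net over both steps: W = 72.1 J, Q = -10100 J, ΔU = -10200 J.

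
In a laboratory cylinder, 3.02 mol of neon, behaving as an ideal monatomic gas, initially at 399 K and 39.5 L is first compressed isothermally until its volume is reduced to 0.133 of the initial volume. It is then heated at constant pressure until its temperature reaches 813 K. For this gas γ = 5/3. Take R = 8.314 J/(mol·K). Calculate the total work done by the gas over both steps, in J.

-9820 J

P₁ = nRT₁/V₁ = 3.02×8.314×399/39.5 = 254 kPa.
Step 1 — Isothermal: T stays 399 K; PV = const ⇒ V₂ = 5.25 L, P₂ = 1910 kPa.
ΔU = 0 (ideal gas, T constant).
W = nRT ln(V₂/V₁) = 3.02×8.314×399×ln(0.133) = -20200 J.
Q = ΔU + W = -20200 J.
State after step 1: P = 1910 kPa, V = 5.25 L, T = 399 K.
Step 2 — Isobaric: P stays 1910 kPa; V/T = const ⇒ T₂ = 813 K, V₂ = 10.7 L.
W = PΔV = 1910×(10.7−5.25) kPa·L = 10400 J.
ΔU = nCvΔT = 3.02×12.5×(813−399) = 15600 J.
Q = ΔU + W = nCpΔT = 26000 J.
Net over both steps: W = -9820 J, Q = 5780 J, ΔU = 15600 J.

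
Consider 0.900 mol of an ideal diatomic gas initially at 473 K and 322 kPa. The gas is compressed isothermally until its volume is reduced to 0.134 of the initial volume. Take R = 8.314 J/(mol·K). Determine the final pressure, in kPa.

V₁ = nRT₁/P₁ = 0.900×8.314×473/322 = 11.0 L.
Isothermal: T stays 473 K; PV = const ⇒ V₂ = 1.47 L, P₂ = 2400 kPa.

2400 kPa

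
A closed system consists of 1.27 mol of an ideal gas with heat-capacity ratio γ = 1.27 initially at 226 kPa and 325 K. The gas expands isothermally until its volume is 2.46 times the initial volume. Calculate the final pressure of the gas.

91.9 kPa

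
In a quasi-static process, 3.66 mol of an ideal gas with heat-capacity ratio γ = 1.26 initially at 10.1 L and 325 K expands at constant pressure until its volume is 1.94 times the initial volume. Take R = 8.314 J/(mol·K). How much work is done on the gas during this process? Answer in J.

P₁ = nRT₁/V₁ = 3.66×8.314×325/10.1 = 979 kPa.
Isobaric: P stays 979 kPa; V/T = const ⇒ T₂ = 630 K, V₂ = 19.6 L.
W = PΔV = 979×(19.6−10.1) kPa·L = 9300 J.
Work done on the gas = −W_by = -9300 J.

-9300 J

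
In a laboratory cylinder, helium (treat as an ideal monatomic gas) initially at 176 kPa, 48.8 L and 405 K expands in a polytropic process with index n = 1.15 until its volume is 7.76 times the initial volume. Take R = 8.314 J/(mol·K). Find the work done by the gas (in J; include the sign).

15200 J

n = P₁V₁/(RT₁) = 176×48.8/(8.314×405) = 2.55 mol.
Polytropic n=1.15: T₂ = T₁(V₁/V₂)^(n−1) = 405×(0.129)^0.15 = 298 K; P₂ = P₁(V₁/V₂)^n = 16.7 kPa.
W = (P₁V₁−P₂V₂)/(n−1) = (176×48.8−16.7×379)/0.15 = 15200 J.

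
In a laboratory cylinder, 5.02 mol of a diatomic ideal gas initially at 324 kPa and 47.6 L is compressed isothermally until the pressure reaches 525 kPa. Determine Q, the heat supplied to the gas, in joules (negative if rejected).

-7440 J

T₁ = P₁V₁/(nR) = 324×47.6/(5.02×8.314) = 370 K.
Isothermal: T stays 370 K; PV = const ⇒ V₂ = 29.4 L, P₂ = 525 kPa.
ΔU = 0 (ideal gas, T constant).
W = nRT ln(V₂/V₁) = 5.02×8.314×370×ln(0.617) = -7440 J.
Q = ΔU + W = -7440 J.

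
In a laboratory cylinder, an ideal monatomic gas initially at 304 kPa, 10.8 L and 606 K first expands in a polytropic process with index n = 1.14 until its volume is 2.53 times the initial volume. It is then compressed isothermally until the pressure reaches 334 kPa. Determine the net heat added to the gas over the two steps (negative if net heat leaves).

-1060 J

n = P₁V₁/(RT₁) = 304×10.8/(8.314×606) = 0.652 mol.
Step 1 — Polytropic n=1.14: T₂ = T₁(V₁/V₂)^(n−1) = 606×(0.395)^0.14 = 532 K; P₂ = P₁(V₁/V₂)^n = 106 kPa.
W = (P₁V₁−P₂V₂)/(n−1) = (304×10.8−106×27.3)/0.14 = 2860 J.
ΔU = nCvΔT = 0.652×12.5×(532−606) = -600 J.
Q = ΔU + W = 2260 J.
State after step 1: P = 106 kPa, V = 27.3 L, T = 532 K.
Step 2 — Isothermal: T stays 532 K; PV = const ⇒ V₂ = 8.63 L, P₂ = 334 kPa.
ΔU = 0 (ideal gas, T constant).
W = nRT ln(V₂/V₁) = 0.652×8.314×532×ln(0.316) = -3320 J.
Q = ΔU + W = -3320 J.
Net over both steps: W = -464 J, Q = -1060 J, ΔU = -600 J.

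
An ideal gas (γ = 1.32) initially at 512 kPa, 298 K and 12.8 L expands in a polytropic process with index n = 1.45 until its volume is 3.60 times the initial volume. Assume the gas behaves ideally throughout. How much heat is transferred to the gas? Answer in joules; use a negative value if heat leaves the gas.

n = P₁V₁/(RT₁) = 512×12.8/(8.314×298) = 2.65 mol.
Polytropic n=1.45: T₂ = T₁(V₁/V₂)^(n−1) = 298×(0.278)^0.45 = 167 K; P₂ = P₁(V₁/V₂)^n = 79.9 kPa.
W = (P₁V₁−P₂V₂)/(n−1) = (512×12.8−79.9×46.1)/0.45 = 6380 J.
ΔU = nCvΔT = 2.65×26.0×(167−298) = -8970 J.
Q = ΔU + W = -2590 J.

-2590 J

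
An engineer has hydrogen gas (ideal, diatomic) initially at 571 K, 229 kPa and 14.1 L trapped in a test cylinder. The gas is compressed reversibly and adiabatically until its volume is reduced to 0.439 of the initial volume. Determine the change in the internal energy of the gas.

n = P₁V₁/(RT₁) = 229×14.1/(8.314×571) = 0.680 mol.
Adiabatic: TV^(γ−1) = const ⇒ T₂ = 571×(2.28)^0.400 = 794 K; PV^γ = const ⇒ P₂ = 725 kPa.
For an ideal gas ΔU = nCvΔT with Cv = (5/2)R = 20.8 J/(mol·K).
ΔU = 0.680×20.8×(794−571) = 3150 J.

3150 J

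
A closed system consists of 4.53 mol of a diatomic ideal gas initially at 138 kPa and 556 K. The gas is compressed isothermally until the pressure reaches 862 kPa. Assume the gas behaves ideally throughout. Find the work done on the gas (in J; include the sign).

38400 J

V₁ = nRT₁/P₁ = 4.53×8.314×556/138 = 152 L.
Isothermal: T stays 556 K; PV = const ⇒ V₂ = 24.3 L, P₂ = 862 kPa.
W = nRT ln(V₂/V₁) = 4.53×8.314×556×ln(0.160) = -38400 J.
Work done on the gas = −W_by = 38400 J.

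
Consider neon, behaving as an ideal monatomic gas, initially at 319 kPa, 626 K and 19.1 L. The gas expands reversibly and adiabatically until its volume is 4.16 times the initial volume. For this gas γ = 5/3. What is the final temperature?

Adiabatic: TV^(γ−1) = const ⇒ T₂ = 626×(0.240)^0.667 = 242 K; PV^γ = const ⇒ P₂ = 29.6 kPa.

242 K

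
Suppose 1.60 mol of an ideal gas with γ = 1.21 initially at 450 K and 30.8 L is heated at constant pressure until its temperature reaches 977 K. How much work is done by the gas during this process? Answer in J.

7010 J

P₁ = nRT₁/V₁ = 1.60×8.314×450/30.8 = 194 kPa.
Isobaric: P stays 194 kPa; V/T = const ⇒ T₂ = 977 K, V₂ = 66.9 L.
W = PΔV = 194×(66.9−30.8) kPa·L = 7010 J.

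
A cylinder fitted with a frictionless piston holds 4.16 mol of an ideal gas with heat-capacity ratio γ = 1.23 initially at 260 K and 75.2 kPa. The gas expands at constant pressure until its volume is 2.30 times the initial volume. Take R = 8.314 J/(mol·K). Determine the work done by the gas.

11700 J

V₁ = nRT₁/P₁ = 4.16×8.314×260/75.2 = 120 L.
Isobaric: P stays 75.2 kPa; V/T = const ⇒ T₂ = 598 K, V₂ = 275 L.
W = PΔV = 75.2×(275−120) kPa·L = 11700 J.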